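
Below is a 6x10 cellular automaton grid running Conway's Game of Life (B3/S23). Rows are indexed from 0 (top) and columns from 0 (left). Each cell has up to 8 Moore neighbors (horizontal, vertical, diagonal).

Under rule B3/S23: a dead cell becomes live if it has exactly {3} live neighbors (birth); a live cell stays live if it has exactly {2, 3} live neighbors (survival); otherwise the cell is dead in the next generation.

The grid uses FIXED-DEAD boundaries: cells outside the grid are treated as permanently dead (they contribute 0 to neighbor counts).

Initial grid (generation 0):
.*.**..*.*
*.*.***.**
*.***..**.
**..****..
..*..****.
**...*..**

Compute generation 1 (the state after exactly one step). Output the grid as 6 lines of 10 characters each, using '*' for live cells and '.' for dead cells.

Answer: .****.**.*
*.....*..*
*.*......*
*.........
..*......*
.*...*..**

Derivation:
Simulating step by step:
Generation 0 (given above): 34 live cells
Generation 1: 20 live cells
(generation 1 grid is the final answer)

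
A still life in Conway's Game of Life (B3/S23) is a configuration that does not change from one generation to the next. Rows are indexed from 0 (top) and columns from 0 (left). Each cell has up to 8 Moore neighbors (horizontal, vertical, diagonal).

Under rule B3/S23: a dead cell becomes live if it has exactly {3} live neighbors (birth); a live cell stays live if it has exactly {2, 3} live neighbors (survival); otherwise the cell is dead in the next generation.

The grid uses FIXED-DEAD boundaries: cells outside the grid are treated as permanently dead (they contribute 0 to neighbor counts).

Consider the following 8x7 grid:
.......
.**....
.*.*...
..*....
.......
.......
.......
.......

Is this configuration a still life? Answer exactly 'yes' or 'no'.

Answer: yes

Derivation:
Compute generation 1 and compare to generation 0 (given above):
Generation 1:
.......
.**....
.*.*...
..*....
.......
.......
.......
.......
The grids are IDENTICAL -> still life.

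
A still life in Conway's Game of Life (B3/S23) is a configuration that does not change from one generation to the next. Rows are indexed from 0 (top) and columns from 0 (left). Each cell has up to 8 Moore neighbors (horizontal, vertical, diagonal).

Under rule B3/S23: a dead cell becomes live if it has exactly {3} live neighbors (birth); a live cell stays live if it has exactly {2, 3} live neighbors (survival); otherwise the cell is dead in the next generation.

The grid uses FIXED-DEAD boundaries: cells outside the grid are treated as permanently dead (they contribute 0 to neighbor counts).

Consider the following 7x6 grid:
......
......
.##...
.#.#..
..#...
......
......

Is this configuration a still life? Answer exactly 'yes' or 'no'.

Compute generation 1 and compare to generation 0 (given above):
Generation 1:
......
......
.##...
.#.#..
..#...
......
......
The grids are IDENTICAL -> still life.

Answer: yes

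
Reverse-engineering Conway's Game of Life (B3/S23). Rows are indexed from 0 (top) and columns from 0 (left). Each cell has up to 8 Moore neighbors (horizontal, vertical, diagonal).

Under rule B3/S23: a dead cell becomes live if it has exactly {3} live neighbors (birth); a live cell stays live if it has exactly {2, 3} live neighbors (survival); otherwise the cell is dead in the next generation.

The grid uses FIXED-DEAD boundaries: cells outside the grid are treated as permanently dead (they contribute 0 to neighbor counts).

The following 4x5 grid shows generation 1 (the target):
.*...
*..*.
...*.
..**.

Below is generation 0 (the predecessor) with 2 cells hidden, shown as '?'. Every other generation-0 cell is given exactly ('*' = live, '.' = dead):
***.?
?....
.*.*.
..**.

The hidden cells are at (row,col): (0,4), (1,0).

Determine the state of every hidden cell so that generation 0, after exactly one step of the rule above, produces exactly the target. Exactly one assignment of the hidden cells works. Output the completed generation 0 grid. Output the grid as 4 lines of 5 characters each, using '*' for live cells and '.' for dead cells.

Hidden generation-0 cells (in order): (0,4), (1,0).
A hidden cell only influences target cells in its own 3x3 neighborhood. Try each of the 2^2 = 4 assignments, step the completed generation 0 forward once under B3/S23, and compare with the target:
  (0,4)=. (1,0)=. -> step gives (1,3)='.' but target has '*' -> reject
  (0,4)=. (1,0)=* -> step gives (0,0)='*' but target has '.' -> reject
  (0,4)=* (1,0)=. -> step reproduces the target at every cell -> ACCEPT
  (0,4)=* (1,0)=* -> step gives (0,0)='*' but target has '.' -> reject
Unique solution: (0,4)=live, (1,0)=dead.
Check: live-neighbor counts of every cell in the completed generation 0:
12120
34432
11422
12322
Applying B3/S23 to generation 0 with these counts gives:
.*...
*..*.
...*.
..**.
which matches the target exactly.

Answer: ***.*
.....
.*.*.
..**.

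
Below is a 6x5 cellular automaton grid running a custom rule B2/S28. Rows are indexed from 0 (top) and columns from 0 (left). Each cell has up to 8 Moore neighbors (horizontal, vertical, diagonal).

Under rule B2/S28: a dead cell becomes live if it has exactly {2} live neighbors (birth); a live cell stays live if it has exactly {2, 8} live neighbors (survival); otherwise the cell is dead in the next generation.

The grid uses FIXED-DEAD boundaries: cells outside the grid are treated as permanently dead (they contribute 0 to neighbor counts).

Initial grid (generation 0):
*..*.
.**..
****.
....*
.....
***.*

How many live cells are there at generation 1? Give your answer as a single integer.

Simulating step by step:
Generation 0 (given above): 13 live cells
Generation 1: 9 live cells
.....
....*
*...*
*....
*.*.*
.*.*.
Population at generation 1: 9

Answer: 9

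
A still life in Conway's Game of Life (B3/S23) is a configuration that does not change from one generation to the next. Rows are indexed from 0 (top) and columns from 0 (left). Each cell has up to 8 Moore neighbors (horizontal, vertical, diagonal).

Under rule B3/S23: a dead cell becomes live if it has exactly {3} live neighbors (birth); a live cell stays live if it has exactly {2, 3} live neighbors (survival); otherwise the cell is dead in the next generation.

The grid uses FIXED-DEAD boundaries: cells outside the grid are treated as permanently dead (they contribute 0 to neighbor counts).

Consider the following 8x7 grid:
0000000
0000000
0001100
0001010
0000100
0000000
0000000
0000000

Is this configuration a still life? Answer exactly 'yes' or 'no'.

Answer: yes

Derivation:
Compute generation 1 and compare to generation 0 (given above):
Generation 1:
0000000
0000000
0001100
0001010
0000100
0000000
0000000
0000000
The grids are IDENTICAL -> still life.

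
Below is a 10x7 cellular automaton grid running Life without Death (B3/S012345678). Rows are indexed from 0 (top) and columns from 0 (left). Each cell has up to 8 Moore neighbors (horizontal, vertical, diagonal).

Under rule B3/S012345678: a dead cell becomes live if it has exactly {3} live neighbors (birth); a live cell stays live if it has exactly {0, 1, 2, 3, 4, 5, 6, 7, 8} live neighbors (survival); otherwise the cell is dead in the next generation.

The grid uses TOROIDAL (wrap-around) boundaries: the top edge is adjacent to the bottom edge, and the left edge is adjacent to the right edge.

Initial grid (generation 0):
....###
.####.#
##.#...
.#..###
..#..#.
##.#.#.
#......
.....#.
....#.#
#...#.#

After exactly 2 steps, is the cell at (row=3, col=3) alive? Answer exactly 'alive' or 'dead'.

Answer: alive

Derivation:
Simulating step by step:
Generation 0 (given above): 28 live cells
Generation 1: 39 live cells
.##.###
.####.#
##.#...
.#.####
..##.#.
######.
##..#..
.....##
#...#.#
#..##.#
Generation 2: 43 live cells
.##.###
.####.#
##.#...
.#.####
..##.#.
######.
##..#..
.#..###
#..##.#
#.###.#

Cell (3,3) at generation 2: 1 -> alive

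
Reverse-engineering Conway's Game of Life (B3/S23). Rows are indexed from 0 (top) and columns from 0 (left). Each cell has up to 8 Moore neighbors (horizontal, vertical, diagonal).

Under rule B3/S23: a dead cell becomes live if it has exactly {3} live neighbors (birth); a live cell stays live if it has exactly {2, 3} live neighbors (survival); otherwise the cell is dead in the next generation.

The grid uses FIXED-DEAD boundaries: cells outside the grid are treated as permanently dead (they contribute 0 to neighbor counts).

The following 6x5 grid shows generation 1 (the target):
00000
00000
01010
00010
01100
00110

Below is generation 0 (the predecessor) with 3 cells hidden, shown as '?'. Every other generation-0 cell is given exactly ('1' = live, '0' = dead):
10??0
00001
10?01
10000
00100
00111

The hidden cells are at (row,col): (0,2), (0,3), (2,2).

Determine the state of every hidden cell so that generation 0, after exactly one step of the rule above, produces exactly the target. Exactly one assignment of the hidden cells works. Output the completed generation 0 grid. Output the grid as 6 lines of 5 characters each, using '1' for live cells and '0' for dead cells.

Answer: 10100
00001
10101
10000
00100
00111

Derivation:
Hidden generation-0 cells (in order): (0,2), (0,3), (2,2).
A hidden cell only influences target cells in its own 3x3 neighborhood. Try each of the 2^3 = 8 assignments, step the completed generation 0 forward once under B3/S23, and compare with the target:
  (0,2)=0 (0,3)=0 (2,2)=0 -> step gives (2,1)='0' but target has '1' -> reject
  (0,2)=0 (0,3)=0 (2,2)=1 -> step gives (1,1)='1' but target has '0' -> reject
  (0,2)=0 (0,3)=1 (2,2)=0 -> step gives (1,3)='1' but target has '0' -> reject
  (0,2)=0 (0,3)=1 (2,2)=1 -> step gives (1,1)='1' but target has '0' -> reject
  (0,2)=1 (0,3)=0 (2,2)=0 -> step gives (1,1)='1' but target has '0' -> reject
  (0,2)=1 (0,3)=0 (2,2)=1 -> step reproduces the target at every cell -> ACCEPT
  (0,2)=1 (0,3)=1 (2,2)=0 -> step gives (0,3)='1' but target has '0' -> reject
  (0,2)=1 (0,3)=1 (2,2)=1 -> step gives (0,3)='1' but target has '0' -> reject
Unique solution: (0,2)=live, (0,3)=dead, (2,2)=live.
Check: live-neighbor counts of every cell in the completed generation 0:
02021
24241
13031
14231
13242
02231
Applying B3/S23 to generation 0 with these counts gives:
00000
00000
01010
00010
01100
00110
which matches the target exactly.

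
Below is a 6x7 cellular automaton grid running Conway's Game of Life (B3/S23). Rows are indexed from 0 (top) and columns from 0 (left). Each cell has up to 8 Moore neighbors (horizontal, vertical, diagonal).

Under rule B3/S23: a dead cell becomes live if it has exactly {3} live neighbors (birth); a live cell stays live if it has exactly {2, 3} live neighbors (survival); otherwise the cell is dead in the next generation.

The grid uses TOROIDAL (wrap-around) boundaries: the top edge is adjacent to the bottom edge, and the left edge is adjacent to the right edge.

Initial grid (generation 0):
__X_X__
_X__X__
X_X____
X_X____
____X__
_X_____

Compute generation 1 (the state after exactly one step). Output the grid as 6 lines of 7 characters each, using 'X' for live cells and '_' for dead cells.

Answer: _XXX___
_XX____
X_XX___
___X___
_X_____
___X___

Derivation:
Simulating step by step:
Generation 0 (given above): 10 live cells
Generation 1: 11 live cells
(generation 1 grid is the final answer)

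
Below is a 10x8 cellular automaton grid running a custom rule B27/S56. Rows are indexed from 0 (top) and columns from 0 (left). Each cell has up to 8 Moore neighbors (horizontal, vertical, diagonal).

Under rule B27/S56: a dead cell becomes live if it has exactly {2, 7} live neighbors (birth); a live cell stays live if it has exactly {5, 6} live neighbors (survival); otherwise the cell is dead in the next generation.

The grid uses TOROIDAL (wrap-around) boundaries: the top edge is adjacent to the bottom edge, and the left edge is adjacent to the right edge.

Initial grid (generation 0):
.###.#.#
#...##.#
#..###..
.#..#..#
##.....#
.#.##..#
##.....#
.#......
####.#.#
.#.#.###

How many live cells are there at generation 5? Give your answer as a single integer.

Simulating step by step:
Generation 0 (given above): 38 live cells
Generation 1: 19 live cells
......#.
....#...
..#.#...
........
#....#..
........
#..##.#.
##.##...
#.#.....
##....#.
Generation 2: 15 live cells
##......
........
.....#..
.#.###..
........
##.#..#.
........
........
....##..
..#..#..
Generation 3: 23 live cells
..#.....
##......
..##..#.
..#...#.
......##
..#....#
###....#
....##..
...#..#.
#..#..#.
Generation 4: 17 live cells
...#....
.......#
#....#..
.#......
####.#..
...#....
....##..
........
..#.....
.#..##..
Generation 5: 24 live cells
#.#..##.
#...#.#.
.#....##
...#.###
........
#.....#.
...#....
...###..
.#.###..
........
Population at generation 5: 24

Answer: 24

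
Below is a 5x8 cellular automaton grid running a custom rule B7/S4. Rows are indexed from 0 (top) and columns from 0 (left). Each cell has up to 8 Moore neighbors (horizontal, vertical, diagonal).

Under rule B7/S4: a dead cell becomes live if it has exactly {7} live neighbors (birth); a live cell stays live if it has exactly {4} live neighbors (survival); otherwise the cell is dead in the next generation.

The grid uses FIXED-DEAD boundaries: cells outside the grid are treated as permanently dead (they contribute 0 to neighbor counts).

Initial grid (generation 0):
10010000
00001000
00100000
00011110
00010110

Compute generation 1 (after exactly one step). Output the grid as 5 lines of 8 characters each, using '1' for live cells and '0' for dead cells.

Simulating step by step:
Generation 0 (given above): 11 live cells
Generation 1: 3 live cells
(generation 1 grid is the final answer)

Answer: 00000000
00000000
00000000
00001100
00000100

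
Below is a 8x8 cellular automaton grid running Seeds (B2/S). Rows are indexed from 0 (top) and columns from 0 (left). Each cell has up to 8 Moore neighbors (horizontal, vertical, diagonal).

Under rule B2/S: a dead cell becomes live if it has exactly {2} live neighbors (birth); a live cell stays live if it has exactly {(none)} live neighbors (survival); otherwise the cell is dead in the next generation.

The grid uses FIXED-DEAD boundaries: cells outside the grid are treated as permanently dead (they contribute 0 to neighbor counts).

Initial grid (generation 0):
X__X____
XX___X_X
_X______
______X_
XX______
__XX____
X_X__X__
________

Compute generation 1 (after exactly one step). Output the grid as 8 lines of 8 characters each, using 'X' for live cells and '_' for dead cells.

Answer: __X_X_X_
____X_X_
__X__X_X
__X_____
___X____
____X___
____X___
_X______

Derivation:
Simulating step by step:
Generation 0 (given above): 15 live cells
Generation 1: 13 live cells
(generation 1 grid is the final answer)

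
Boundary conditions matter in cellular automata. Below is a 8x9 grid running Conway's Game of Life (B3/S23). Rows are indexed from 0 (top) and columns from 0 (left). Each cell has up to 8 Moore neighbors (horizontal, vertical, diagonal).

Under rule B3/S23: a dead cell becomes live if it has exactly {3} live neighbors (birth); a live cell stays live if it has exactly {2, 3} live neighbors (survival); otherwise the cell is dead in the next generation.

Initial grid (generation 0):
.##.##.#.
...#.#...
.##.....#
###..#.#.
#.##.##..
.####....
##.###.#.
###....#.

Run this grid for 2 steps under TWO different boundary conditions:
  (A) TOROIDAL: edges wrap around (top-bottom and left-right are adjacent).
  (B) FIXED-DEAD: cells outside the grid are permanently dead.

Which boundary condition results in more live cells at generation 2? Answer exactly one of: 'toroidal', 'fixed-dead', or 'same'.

Under TOROIDAL boundary, generation 2:
#...##.##
#..#..#..
...#....#
#..#.....
#...###.#
#.......#
......##.
....#..##
Population = 24

Under FIXED-DEAD boundary, generation 2:
..##..#..
.......#.
...#...#.
##.#...#.
....###..
.........
...####..
...##.#..
Population = 20

Comparison: toroidal=24, fixed-dead=20 -> toroidal

Answer: toroidal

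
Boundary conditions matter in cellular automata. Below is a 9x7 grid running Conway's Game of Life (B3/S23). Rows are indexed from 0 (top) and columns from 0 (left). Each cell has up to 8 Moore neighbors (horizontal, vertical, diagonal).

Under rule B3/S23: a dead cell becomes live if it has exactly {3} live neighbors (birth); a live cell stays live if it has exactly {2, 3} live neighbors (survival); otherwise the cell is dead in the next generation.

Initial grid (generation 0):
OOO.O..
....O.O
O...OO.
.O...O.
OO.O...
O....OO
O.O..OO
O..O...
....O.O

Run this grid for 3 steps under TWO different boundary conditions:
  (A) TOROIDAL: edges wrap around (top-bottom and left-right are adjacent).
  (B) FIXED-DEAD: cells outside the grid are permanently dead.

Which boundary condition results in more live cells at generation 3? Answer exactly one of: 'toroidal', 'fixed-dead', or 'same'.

Under TOROIDAL boundary, generation 3:
OO..OO.
.O....O
.......
..OOO..
..O....
.OO..OO
...O..O
O..O...
O.OO...
Population = 21

Under FIXED-DEAD boundary, generation 3:
...OO..
..O..O.
.O..O..
O.OO...
O......
O......
..O....
...O...
.......
Population = 13

Comparison: toroidal=21, fixed-dead=13 -> toroidal

Answer: toroidal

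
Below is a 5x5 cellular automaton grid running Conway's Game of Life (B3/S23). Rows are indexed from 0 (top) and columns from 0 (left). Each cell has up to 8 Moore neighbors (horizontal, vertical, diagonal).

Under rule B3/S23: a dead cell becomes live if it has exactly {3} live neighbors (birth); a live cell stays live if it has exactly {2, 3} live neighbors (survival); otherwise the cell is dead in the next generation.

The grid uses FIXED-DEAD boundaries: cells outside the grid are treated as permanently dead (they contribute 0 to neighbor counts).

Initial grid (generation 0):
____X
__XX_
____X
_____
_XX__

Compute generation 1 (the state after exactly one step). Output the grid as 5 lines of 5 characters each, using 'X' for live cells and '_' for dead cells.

Answer: ___X_
___XX
___X_
_____
_____

Derivation:
Simulating step by step:
Generation 0 (given above): 6 live cells
Generation 1: 4 live cells
(generation 1 grid is the final answer)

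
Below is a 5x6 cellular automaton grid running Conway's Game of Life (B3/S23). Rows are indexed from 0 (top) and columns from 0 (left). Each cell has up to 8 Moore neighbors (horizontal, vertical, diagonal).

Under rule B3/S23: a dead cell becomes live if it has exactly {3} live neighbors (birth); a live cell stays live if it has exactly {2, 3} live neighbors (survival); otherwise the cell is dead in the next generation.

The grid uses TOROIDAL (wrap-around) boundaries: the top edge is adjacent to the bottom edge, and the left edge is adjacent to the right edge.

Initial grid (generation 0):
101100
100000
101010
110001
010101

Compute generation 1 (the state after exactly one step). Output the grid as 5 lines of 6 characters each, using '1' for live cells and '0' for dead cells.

Answer: 101111
101000
000000
000100
000101

Derivation:
Simulating step by step:
Generation 0 (given above): 13 live cells
Generation 1: 10 live cells
(generation 1 grid is the final answer)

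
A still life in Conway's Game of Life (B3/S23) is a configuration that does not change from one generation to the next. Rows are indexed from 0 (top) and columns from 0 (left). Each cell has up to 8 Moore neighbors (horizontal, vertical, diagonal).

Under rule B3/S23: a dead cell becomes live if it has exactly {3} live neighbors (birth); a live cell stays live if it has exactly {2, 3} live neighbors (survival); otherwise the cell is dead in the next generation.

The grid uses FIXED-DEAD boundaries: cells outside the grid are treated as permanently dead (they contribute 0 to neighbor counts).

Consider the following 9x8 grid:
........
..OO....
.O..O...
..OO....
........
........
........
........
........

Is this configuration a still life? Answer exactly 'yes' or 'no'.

Answer: yes

Derivation:
Compute generation 1 and compare to generation 0 (given above):
Generation 1:
........
..OO....
.O..O...
..OO....
........
........
........
........
........
The grids are IDENTICAL -> still life.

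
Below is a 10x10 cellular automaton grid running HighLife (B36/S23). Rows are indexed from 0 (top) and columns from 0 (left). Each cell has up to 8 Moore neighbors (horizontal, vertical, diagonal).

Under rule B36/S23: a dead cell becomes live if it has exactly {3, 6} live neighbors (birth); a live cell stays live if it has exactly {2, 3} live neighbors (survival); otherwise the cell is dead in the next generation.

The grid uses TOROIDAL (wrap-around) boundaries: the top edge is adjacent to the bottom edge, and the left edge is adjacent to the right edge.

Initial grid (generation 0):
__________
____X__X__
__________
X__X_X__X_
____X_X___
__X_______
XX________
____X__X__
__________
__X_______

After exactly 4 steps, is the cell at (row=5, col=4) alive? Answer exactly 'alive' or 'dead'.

Simulating step by step:
Generation 0 (given above): 14 live cells
Generation 1: 8 live cells
__________
__________
____X_____
____XX____
___XXX____
_X________
_X________
__________
__________
__________
Generation 2: 6 live cells
__________
__________
____XX____
__________
___X_X____
__X_X_____
__________
__________
__________
__________
Generation 3: 5 live cells
__________
__________
__________
_____X____
___XX_____
___XX_____
__________
__________
__________
__________
Generation 4: 5 live cells
__________
__________
__________
____X_____
___X_X____
___XX_____
__________
__________
__________
__________

Cell (5,4) at generation 4: 1 -> alive

Answer: alive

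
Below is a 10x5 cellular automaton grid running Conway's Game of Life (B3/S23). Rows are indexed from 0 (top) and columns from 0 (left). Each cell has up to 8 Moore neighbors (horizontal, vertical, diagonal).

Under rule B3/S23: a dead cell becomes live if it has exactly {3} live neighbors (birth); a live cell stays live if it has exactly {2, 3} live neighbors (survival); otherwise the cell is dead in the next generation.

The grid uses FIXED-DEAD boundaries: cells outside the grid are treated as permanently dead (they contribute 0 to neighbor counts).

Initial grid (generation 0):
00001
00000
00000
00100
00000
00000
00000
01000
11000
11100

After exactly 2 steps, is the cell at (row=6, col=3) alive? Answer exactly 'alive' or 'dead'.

Answer: dead

Derivation:
Simulating step by step:
Generation 0 (given above): 8 live cells
Generation 1: 4 live cells
00000
00000
00000
00000
00000
00000
00000
11000
00000
10100
Generation 2: 1 live cells
00000
00000
00000
00000
00000
00000
00000
00000
10000
00000

Cell (6,3) at generation 2: 0 -> dead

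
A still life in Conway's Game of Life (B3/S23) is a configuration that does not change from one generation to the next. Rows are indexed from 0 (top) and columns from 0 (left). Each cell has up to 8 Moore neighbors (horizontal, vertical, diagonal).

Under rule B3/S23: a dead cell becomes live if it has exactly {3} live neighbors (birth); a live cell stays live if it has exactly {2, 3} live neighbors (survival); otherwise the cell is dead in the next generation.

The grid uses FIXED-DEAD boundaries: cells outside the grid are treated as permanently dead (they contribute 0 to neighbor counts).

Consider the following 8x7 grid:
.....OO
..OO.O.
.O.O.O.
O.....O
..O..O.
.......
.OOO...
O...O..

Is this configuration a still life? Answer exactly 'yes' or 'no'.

Compute generation 1 and compare to generation 0 (given above):
Generation 1:
....OOO
..OO.O.
.O.O.OO
.OO.OOO
.......
.O.O...
.OOO...
.OOO...
Cell (0,4) differs: gen0=0 vs gen1=1 -> NOT a still life.

Answer: no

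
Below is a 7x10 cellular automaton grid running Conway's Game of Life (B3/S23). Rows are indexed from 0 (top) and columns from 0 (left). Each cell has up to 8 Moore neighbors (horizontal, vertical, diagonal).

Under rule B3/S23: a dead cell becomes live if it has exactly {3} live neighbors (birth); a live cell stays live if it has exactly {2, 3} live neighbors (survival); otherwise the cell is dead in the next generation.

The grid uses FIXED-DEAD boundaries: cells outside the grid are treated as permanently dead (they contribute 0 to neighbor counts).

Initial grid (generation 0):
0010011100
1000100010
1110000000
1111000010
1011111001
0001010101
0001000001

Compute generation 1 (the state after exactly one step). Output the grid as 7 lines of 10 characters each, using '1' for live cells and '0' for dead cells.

Simulating step by step:
Generation 0 (given above): 28 live cells
Generation 1: 19 live cells
(generation 1 grid is the final answer)

Answer: 0000011100
1011011100
0000000000
0000010000
1000011101
0000010001
0000100010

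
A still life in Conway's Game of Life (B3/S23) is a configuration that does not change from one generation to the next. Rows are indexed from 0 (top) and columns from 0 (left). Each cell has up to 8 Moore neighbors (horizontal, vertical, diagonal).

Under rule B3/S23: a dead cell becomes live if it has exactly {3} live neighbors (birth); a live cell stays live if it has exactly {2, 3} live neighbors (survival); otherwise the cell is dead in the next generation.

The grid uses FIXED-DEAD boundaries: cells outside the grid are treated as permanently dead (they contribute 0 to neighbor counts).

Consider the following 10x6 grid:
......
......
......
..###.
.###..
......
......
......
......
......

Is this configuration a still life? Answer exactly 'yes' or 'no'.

Compute generation 1 and compare to generation 0 (given above):
Generation 1:
......
......
...#..
.#..#.
.#..#.
..#...
......
......
......
......
Cell (2,3) differs: gen0=0 vs gen1=1 -> NOT a still life.

Answer: no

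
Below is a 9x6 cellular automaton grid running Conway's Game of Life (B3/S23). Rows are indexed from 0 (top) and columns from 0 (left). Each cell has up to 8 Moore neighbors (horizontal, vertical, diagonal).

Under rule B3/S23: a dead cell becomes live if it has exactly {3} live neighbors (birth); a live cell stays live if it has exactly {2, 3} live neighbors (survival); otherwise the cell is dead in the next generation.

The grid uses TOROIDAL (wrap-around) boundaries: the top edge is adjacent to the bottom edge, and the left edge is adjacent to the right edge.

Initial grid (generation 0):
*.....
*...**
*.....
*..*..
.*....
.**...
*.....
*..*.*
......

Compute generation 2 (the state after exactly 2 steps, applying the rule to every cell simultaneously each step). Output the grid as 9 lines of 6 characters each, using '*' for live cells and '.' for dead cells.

Simulating step by step:
Generation 0 (given above): 14 live cells
Generation 1: 20 live cells
*.....
**....
**..*.
**....
**....
***...
*.*..*
*....*
*....*
Generation 2: 7 live cells
(generation 2 grid is the final answer)

Answer: ......
......
..*...
..*...
.....*
..*...
..*...
....*.
.*....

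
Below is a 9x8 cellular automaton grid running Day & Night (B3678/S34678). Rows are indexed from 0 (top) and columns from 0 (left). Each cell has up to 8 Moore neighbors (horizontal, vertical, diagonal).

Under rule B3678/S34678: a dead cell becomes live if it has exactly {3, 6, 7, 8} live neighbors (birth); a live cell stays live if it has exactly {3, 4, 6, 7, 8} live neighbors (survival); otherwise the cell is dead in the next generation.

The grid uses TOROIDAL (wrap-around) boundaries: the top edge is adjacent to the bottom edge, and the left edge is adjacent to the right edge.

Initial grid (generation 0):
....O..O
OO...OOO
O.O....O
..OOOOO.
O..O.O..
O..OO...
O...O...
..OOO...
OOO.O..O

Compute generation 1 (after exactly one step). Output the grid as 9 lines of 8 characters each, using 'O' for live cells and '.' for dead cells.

Answer: O.OO....
.O....O.
O.O...O.
O.OOOOO.
.O..OOOO
.O.OOO.O
.OOOOO..
..O.OO.O
OOOOOO..

Derivation:
Simulating step by step:
Generation 0 (given above): 31 live cells
Generation 1: 39 live cells
(generation 1 grid is the final answer)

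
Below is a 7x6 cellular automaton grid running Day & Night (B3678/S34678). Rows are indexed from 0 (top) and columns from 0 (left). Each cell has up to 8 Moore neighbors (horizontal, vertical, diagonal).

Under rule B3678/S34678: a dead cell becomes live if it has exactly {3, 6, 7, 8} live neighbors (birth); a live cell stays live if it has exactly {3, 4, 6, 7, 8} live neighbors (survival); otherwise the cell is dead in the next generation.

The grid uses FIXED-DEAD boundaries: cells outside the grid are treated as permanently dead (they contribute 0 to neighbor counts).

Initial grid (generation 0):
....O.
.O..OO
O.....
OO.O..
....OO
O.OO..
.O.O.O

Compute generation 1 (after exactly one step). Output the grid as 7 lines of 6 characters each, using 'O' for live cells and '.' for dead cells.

Answer: .....O
......
O.O.O.
....O.
O...O.
.OOO.O
....O.

Derivation:
Simulating step by step:
Generation 0 (given above): 16 live cells
Generation 1: 12 live cells
(generation 1 grid is the final answer)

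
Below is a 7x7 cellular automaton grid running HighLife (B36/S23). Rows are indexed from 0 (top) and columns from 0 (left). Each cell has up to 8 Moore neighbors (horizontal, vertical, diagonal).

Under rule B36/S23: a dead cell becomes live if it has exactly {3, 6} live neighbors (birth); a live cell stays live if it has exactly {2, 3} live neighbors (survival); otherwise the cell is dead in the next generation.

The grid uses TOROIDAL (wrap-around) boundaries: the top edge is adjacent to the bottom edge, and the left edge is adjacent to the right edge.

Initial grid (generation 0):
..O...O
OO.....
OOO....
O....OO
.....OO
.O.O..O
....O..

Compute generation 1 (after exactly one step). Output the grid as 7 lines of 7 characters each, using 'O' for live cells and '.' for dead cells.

Simulating step by step:
Generation 0 (given above): 16 live cells
Generation 1: 13 live cells
(generation 1 grid is the final answer)

Answer: OO.....
......O
..O....
.....O.
....O..
O...O.O
O.OO.O.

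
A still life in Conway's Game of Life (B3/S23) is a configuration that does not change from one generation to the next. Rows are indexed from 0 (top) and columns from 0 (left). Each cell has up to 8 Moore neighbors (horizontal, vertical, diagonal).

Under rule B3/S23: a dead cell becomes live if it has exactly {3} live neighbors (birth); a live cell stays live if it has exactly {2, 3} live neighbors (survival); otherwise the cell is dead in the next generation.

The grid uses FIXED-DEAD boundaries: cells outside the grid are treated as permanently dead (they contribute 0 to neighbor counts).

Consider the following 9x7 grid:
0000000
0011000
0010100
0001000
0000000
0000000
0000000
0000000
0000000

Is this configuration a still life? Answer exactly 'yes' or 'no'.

Compute generation 1 and compare to generation 0 (given above):
Generation 1:
0000000
0011000
0010100
0001000
0000000
0000000
0000000
0000000
0000000
The grids are IDENTICAL -> still life.

Answer: yes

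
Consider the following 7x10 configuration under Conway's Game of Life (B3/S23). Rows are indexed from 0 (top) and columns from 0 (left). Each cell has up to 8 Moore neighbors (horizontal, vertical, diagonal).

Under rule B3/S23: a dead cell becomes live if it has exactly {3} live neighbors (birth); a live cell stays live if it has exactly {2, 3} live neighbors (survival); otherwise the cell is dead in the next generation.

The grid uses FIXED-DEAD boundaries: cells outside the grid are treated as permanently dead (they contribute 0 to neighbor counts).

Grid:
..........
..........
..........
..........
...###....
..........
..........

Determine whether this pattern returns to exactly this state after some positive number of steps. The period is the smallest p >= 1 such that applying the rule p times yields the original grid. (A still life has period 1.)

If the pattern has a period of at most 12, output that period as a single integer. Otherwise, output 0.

Answer: 2

Derivation:
Simulating and comparing each generation to the original:
Gen 0 (original, given above): 3 live cells
Gen 1: 3 live cells, differs from original
Gen 2: 3 live cells, MATCHES original -> period = 2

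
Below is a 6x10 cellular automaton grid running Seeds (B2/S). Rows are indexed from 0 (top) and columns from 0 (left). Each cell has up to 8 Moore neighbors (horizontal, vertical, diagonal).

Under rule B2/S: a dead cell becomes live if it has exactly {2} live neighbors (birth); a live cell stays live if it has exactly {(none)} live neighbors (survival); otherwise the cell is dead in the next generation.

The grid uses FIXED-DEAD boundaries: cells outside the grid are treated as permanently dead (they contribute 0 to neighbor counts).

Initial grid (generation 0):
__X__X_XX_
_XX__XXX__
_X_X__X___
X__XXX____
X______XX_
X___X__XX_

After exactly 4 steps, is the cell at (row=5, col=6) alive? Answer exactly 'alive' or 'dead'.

Simulating step by step:
Generation 0 (given above): 23 live cells
Generation 1: 8 live cells
___XX_____
X_________
__________
________X_
_________X
_X____X__X
Generation 2: 5 live cells
__________
___XX_____
__________
_________X
_______X__
________X_
Generation 3: 7 live cells
___XX_____
__________
___XX_____
________X_
_________X
_______X__
Generation 4: 7 live cells
__________
__X__X____
__________
___XX____X
_______X__
________X_

Cell (5,6) at generation 4: 0 -> dead

Answer: dead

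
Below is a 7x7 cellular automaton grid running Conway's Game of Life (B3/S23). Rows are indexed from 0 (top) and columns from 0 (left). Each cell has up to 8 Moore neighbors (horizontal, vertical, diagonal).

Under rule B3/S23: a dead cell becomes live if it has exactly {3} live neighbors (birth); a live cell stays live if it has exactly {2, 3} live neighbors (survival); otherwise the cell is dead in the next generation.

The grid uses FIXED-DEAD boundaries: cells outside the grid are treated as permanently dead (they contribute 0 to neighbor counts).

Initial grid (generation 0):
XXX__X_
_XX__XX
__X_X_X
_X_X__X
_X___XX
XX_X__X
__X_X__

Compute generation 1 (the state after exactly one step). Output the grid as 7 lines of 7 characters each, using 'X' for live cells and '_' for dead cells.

Simulating step by step:
Generation 0 (given above): 23 live cells
Generation 1: 25 live cells
(generation 1 grid is the final answer)

Answer: X_X__XX
X___X_X
____X_X
_X_XX_X
_X__XXX
XX_XX_X
_XXX___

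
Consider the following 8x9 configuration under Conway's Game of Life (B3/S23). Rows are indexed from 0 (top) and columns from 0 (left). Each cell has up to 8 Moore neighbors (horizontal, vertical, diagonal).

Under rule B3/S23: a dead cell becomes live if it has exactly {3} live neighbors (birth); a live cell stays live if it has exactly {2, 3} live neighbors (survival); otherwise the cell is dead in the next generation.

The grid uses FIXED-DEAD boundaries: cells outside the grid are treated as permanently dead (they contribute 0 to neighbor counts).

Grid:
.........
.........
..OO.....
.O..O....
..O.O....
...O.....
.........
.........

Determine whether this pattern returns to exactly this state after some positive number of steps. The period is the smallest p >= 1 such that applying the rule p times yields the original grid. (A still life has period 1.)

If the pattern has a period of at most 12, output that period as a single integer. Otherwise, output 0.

Answer: 1

Derivation:
Simulating and comparing each generation to the original:
Gen 0 (original, given above): 7 live cells
Gen 1: 7 live cells, MATCHES original -> period = 1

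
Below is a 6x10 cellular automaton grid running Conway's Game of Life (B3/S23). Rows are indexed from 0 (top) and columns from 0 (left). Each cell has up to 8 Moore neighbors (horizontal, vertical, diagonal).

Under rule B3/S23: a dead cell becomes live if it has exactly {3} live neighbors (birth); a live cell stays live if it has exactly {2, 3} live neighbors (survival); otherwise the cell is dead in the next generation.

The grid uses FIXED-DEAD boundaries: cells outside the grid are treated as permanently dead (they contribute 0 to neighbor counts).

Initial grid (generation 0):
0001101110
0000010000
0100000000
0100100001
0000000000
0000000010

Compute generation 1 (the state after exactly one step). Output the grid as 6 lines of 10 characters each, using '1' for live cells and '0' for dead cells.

Answer: 0000111100
0000111100
0000000000
0000000000
0000000000
0000000000

Derivation:
Simulating step by step:
Generation 0 (given above): 11 live cells
Generation 1: 8 live cells
(generation 1 grid is the final answer)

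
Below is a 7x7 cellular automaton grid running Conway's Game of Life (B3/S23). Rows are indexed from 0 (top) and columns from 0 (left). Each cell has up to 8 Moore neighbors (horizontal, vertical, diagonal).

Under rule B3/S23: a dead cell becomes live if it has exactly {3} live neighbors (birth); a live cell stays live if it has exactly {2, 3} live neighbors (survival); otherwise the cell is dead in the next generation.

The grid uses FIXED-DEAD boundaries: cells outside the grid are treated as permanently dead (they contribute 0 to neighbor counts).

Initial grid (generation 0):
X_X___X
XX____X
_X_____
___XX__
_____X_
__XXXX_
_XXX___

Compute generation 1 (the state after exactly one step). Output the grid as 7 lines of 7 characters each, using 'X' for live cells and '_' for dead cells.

Simulating step by step:
Generation 0 (given above): 17 live cells
Generation 1: 12 live cells
(generation 1 grid is the final answer)

Answer: X______
X_X____
XXX____
____X__
__X__X_
_X___X_
_X_____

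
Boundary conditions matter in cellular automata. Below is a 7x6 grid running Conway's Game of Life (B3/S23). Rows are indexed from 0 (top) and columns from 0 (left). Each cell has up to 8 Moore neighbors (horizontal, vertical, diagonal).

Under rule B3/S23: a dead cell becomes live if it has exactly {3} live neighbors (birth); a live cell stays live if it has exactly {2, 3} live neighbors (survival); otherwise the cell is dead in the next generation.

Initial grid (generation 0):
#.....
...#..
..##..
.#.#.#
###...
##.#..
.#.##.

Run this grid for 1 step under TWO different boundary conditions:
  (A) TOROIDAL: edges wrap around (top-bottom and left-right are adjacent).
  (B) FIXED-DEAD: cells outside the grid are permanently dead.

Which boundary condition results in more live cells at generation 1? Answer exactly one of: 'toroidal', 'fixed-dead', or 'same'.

Under TOROIDAL boundary, generation 1:
..###.
..##..
...#..
...##.
...###
...###
.#.###
Population = 18

Under FIXED-DEAD boundary, generation 1:
......
..##..
...#..
#..##.
...##.
...##.
##.##.
Population = 14

Comparison: toroidal=18, fixed-dead=14 -> toroidal

Answer: toroidal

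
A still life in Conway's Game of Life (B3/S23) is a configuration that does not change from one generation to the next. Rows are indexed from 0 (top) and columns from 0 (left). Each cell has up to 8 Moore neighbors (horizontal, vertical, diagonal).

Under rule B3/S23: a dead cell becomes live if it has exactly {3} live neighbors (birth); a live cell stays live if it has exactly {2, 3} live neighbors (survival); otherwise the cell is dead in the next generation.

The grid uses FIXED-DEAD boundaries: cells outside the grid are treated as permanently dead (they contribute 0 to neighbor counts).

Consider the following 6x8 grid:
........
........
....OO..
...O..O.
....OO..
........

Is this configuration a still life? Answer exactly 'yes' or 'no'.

Answer: yes

Derivation:
Compute generation 1 and compare to generation 0 (given above):
Generation 1:
........
........
....OO..
...O..O.
....OO..
........
The grids are IDENTICAL -> still life.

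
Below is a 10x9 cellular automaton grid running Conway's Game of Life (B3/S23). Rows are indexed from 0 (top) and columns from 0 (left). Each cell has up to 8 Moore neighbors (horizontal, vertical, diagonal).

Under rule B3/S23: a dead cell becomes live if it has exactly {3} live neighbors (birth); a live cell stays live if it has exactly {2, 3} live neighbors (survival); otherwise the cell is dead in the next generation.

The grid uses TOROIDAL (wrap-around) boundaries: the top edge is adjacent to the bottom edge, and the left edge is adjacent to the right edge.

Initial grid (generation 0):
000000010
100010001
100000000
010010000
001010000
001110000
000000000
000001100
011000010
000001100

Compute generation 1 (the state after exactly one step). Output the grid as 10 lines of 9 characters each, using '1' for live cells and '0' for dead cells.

Answer: 000001111
100000001
110000001
010100000
011011000
001010000
000111000
000000100
000000010
000000110

Derivation:
Simulating step by step:
Generation 0 (given above): 19 live cells
Generation 1: 24 live cells
(generation 1 grid is the final answer)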